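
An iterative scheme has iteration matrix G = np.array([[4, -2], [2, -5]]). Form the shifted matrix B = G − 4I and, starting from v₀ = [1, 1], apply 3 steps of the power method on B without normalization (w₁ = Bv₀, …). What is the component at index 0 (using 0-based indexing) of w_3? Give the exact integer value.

-118

B = G − 4I has rows (0, -2); (2, -9)
w1 = Bv₀ = (-2, -7)
w2 = Bw1 = (14, 59)
w3 = Bw2 = (-118, -503)
Requested component of w3: -118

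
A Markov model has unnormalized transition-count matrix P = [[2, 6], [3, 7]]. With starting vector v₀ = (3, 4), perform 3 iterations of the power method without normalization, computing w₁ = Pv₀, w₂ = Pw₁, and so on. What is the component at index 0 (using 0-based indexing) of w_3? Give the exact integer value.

2658

w1 = Pv₀ = (2·3 + 6·4; 3·3 + 7·4) = (30, 37)
w2 = Pw1 = (2·30 + 6·37; 3·30 + 7·37) = (282, 349)
w3 = Pw2 = (2658, 3289)
The requested component of w3 is 2658.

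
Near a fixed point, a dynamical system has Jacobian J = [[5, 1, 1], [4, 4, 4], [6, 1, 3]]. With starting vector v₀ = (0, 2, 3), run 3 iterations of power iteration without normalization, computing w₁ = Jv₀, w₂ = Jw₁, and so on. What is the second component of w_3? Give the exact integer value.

w1 = Jv₀ = (5·0 + 1·2 + 1·3; 4·0 + 4·2 + 4·3; 6·0 + 1·2 + 3·3) = (5, 20, 11)
w2 = Jw1 = (5·5 + 1·20 + 1·11; 4·5 + 4·20 + 4·11; 6·5 + 1·20 + 3·11) = (56, 144, 83)
w3 = Jw2 = (507, 1132, 729)
The requested component of w3 is 1132.

1132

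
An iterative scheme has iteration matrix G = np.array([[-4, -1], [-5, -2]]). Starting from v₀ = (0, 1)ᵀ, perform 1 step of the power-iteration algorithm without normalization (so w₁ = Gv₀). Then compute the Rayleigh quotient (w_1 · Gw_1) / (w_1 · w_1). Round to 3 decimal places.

-4.800

w1 = Gv₀ = ((-4)·0 + (-1)·1; (-5)·0 + (-2)·1) = (-1, -2)
Gw1 = (6, 9)
w1·Gw1 = (-1)·6 + (-2)·9 = -24; w1·w1 = (-1)·(-1) + (-2)·(-2) = 5
λ ≈ -24/5 = -4.800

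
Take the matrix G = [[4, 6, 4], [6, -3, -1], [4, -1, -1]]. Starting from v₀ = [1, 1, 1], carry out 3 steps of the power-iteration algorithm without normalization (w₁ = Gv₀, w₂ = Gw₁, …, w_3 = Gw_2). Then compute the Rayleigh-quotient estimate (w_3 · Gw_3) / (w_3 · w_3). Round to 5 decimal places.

6.97674

w1 = Gv₀ = (4·1 + 6·1 + 4·1; 6·1 + (-3)·1 + (-1)·1; 4·1 + (-1)·1 + (-1)·1) = (14, 2, 2)
w2 = Gw1 = (4·14 + 6·2 + 4·2; 6·14 + (-3)·2 + (-1)·2; 4·14 + (-1)·2 + (-1)·2) = (76, 76, 52)
w3 = Gw2 = (968, 176, 176)
Gw3 = (5632, 5104, 3520)
w3·Gw3 = 968·5632 + 176·5104 + 176·3520 = 6969600; w3·w3 = 968·968 + 176·176 + 176·176 = 998976
λ ≈ 6969600/998976 = 6.97674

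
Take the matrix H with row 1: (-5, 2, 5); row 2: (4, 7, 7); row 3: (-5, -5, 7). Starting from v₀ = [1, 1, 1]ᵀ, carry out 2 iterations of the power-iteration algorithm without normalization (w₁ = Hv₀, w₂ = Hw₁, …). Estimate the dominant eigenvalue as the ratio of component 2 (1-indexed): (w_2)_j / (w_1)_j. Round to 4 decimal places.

w1 = Hv₀ = ((-5)·1 + 2·1 + 5·1; 4·1 + 7·1 + 7·1; (-5)·1 + (-5)·1 + 7·1) = (2, 18, -3)
w2 = Hw1 = ((-5)·2 + 2·18 + 5·(-3); 4·2 + 7·18 + 7·(-3); (-5)·2 + (-5)·18 + 7·(-3)) = (11, 113, -121)
Ratio at component: 113 / 18 = 6.2778

λ ≈ 6.2778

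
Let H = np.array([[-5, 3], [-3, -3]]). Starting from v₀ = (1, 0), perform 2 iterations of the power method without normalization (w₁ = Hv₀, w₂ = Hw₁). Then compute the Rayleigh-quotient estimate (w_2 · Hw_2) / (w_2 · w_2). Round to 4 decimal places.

λ ≈ -3.6154

w1 = Hv₀ = ((-5)·1 + 3·0; (-3)·1 + (-3)·0) = (-5, -3)
w2 = Hw1 = ((-5)·(-5) + 3·(-3); (-3)·(-5) + (-3)·(-3)) = (16, 24)
Hw2 = (-8, -120)
w2·Hw2 = 16·(-8) + 24·(-120) = -3008; w2·w2 = 16·16 + 24·24 = 832
λ ≈ -3008/832 = -3.6154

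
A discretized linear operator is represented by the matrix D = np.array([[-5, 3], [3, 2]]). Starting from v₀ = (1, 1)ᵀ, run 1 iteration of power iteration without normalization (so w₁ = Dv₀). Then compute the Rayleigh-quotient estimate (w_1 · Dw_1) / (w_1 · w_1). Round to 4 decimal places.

λ ≈ -1.0345

w1 = Dv₀ = ((-5)·1 + 3·1; 3·1 + 2·1) = (-2, 5)
Dw1 = (25, 4)
w1·Dw1 = (-2)·25 + 5·4 = -30; w1·w1 = (-2)·(-2) + 5·5 = 29
λ ≈ -30/29 = -1.0345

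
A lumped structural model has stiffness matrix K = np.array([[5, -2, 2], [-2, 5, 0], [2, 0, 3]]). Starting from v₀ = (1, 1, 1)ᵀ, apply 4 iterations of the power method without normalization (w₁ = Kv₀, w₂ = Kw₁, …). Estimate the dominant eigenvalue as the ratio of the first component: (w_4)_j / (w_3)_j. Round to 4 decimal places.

w1 = Kv₀ = (5, 3, 5)
w2 = Kw1 = (29, 5, 25)
w3 = Kw2 = (185, -33, 133)
w4 = Kw3 = (1257, -535, 769)
Ratio at component: 1257 / 185 = 6.7946

6.7946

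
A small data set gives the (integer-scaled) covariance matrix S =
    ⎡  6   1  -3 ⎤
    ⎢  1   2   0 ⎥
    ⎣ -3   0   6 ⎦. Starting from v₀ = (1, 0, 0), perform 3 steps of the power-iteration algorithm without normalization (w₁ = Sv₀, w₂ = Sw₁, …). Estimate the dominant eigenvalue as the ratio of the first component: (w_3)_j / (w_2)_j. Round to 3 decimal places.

w1 = Sv₀ = (6·1 + 1·0 + (-3)·0; 1·1 + 2·0 + 0·0; (-3)·1 + 0·0 + 6·0) = (6, 1, -3)
w2 = Sw1 = (6·6 + 1·1 + (-3)·(-3); 1·6 + 2·1 + 0·(-3); (-3)·6 + 0·1 + 6·(-3)) = (46, 8, -36)
w3 = Sw2 = (392, 62, -354)
Ratio at component: 392 / 46 = 8.522

8.522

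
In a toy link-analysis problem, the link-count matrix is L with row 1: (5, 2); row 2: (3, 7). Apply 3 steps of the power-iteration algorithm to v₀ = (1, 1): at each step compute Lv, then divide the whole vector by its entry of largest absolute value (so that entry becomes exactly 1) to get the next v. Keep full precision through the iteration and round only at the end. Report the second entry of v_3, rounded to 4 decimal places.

1.0000

Lv0 = (7.00000, 10.00000); divide by 10.00000 → v1 = (0.70000, 1.00000)
Lv1 = (5.50000, 9.10000); divide by 9.10000 → v2 = (0.60440, 1.00000)
Lv2 = (5.02198, 8.81319); divide by 8.81319 → v3 = (0.56983, 1.00000)
Requested entry of v3: 802/802 = 1.0000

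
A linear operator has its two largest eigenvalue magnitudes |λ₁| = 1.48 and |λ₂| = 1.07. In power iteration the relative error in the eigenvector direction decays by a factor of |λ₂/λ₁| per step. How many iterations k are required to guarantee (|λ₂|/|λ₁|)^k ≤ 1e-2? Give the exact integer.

|λ₂/λ₁| = 1.07/1.48 = 0.72297
Need k ≥ ln(1e-2) / ln(0.72297) = -4.6052 / -0.3244 ≈ 14.197
Smallest integer k satisfying the bound: 15

15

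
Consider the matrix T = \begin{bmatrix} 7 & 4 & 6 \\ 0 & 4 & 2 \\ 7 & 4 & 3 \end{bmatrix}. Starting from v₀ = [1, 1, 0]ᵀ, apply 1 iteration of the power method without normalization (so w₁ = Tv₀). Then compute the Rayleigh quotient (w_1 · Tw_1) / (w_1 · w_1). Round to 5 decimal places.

w1 = Tv₀ = (7·1 + 4·1 + 6·0; 0·1 + 4·1 + 2·0; 7·1 + 4·1 + 3·0) = (11, 4, 11)
Tw1 = (159, 38, 126)
w1·Tw1 = 11·159 + 4·38 + 11·126 = 3287; w1·w1 = 11·11 + 4·4 + 11·11 = 258
λ ≈ 3287/258 = 12.74031

12.74031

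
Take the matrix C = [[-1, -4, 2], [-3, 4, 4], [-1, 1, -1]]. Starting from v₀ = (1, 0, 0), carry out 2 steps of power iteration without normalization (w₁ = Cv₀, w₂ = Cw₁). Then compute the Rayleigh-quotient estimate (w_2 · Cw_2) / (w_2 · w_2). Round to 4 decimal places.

5.5292

w1 = Cv₀ = (-1, -3, -1)
w2 = Cw1 = (11, -13, -1)
Cw2 = (39, -89, -23)
w2·Cw2 = 11·39 + (-13)·(-89) + (-1)·(-23) = 1609; w2·w2 = 11·11 + (-13)·(-13) + (-1)·(-1) = 291
λ ≈ 1609/291 = 5.5292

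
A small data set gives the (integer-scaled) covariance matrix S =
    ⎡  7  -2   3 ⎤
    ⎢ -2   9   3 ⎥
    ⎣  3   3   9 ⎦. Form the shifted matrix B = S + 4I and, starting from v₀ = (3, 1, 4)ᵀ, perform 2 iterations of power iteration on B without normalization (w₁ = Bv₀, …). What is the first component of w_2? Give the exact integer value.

B = S + 4I has rows (11, -2, 3); (-2, 13, 3); (3, 3, 13)
w1 = Bv₀ = (11·3 + (-2)·1 + 3·4; (-2)·3 + 13·1 + 3·4; 3·3 + 3·1 + 13·4) = (43, 19, 64)
w2 = Bw1 = (11·43 + (-2)·19 + 3·64; (-2)·43 + 13·19 + 3·64; 3·43 + 3·19 + 13·64) = (627, 353, 1018)
Requested component of w2: 627

627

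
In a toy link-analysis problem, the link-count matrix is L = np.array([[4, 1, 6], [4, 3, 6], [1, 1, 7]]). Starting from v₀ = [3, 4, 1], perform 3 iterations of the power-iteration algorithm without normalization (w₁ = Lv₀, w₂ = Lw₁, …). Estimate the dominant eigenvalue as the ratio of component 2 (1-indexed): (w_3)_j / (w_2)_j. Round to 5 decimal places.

w1 = Lv₀ = (4·3 + 1·4 + 6·1; 4·3 + 3·4 + 6·1; 1·3 + 1·4 + 7·1) = (22, 30, 14)
w2 = Lw1 = (4·22 + 1·30 + 6·14; 4·22 + 3·30 + 6·14; 1·22 + 1·30 + 7·14) = (202, 262, 150)
w3 = Lw2 = (1970, 2494, 1514)
Ratio at component: 2494 / 262 = 9.51908

λ ≈ 9.51908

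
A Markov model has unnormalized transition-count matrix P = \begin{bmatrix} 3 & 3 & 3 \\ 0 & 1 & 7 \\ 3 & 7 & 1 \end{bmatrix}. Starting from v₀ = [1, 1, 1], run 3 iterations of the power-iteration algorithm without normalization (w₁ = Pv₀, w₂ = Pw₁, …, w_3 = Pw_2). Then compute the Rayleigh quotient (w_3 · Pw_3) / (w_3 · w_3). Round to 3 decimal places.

w1 = Pv₀ = (3·1 + 3·1 + 3·1; 0·1 + 1·1 + 7·1; 3·1 + 7·1 + 1·1) = (9, 8, 11)
w2 = Pw1 = (3·9 + 3·8 + 3·11; 0·9 + 1·8 + 7·11; 3·9 + 7·8 + 1·11) = (84, 85, 94)
w3 = Pw2 = (789, 743, 941)
Pw3 = (7419, 7330, 8509)
w3·Pw3 = 789·7419 + 743·7330 + 941·8509 = 19306750; w3·w3 = 789·789 + 743·743 + 941·941 = 2060051
λ ≈ 19306750/2060051 = 9.372

λ ≈ 9.372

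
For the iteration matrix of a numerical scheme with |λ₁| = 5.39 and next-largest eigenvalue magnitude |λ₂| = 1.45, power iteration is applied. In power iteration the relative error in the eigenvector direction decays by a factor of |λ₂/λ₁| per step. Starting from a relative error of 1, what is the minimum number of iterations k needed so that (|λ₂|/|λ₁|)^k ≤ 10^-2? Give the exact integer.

4

|λ₂/λ₁| = 1.45/5.39 = 0.26902
Need k ≥ ln(10^-2) / ln(0.26902) = -4.6052 / -1.3130 ≈ 3.507
Smallest integer k satisfying the bound: 4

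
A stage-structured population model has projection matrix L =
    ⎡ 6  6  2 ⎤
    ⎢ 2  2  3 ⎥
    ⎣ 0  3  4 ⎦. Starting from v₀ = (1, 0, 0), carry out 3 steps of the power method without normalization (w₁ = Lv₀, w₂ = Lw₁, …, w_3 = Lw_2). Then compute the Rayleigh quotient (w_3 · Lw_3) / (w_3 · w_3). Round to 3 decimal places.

w1 = Lv₀ = (6, 2, 0)
w2 = Lw1 = (48, 16, 6)
w3 = Lw2 = (396, 146, 72)
Lw3 = (3396, 1300, 726)
w3·Lw3 = 396·3396 + 146·1300 + 72·726 = 1586888; w3·w3 = 396·396 + 146·146 + 72·72 = 183316
λ ≈ 1586888/183316 = 8.657

8.657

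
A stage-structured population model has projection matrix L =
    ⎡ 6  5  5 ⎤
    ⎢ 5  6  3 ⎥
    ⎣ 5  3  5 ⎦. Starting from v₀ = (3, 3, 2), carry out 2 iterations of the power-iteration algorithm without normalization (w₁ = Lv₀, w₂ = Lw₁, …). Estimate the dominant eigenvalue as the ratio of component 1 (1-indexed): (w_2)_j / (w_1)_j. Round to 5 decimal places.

14.48837

w1 = Lv₀ = (6·3 + 5·3 + 5·2; 5·3 + 6·3 + 3·2; 5·3 + 3·3 + 5·2) = (43, 39, 34)
w2 = Lw1 = (6·43 + 5·39 + 5·34; 5·43 + 6·39 + 3·34; 5·43 + 3·39 + 5·34) = (623, 551, 502)
Ratio at component: 623 / 43 = 14.48837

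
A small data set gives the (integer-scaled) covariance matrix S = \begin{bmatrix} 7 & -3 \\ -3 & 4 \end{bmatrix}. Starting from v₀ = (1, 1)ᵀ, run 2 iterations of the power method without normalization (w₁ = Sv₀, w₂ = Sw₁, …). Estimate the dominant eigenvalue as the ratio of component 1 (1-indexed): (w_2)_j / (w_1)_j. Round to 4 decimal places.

w1 = Sv₀ = (7·1 + (-3)·1; (-3)·1 + 4·1) = (4, 1)
w2 = Sw1 = (7·4 + (-3)·1; (-3)·4 + 4·1) = (25, -8)
Ratio at component: 25 / 4 = 6.2500

6.2500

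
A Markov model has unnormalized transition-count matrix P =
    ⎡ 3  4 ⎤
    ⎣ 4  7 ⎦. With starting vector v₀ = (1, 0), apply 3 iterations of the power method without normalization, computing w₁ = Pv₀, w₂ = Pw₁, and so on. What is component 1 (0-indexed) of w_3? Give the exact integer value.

380

w1 = Pv₀ = (3·1 + 4·0; 4·1 + 7·0) = (3, 4)
w2 = Pw1 = (3·3 + 4·4; 4·3 + 7·4) = (25, 40)
w3 = Pw2 = (235, 380)
The requested component of w3 is 380.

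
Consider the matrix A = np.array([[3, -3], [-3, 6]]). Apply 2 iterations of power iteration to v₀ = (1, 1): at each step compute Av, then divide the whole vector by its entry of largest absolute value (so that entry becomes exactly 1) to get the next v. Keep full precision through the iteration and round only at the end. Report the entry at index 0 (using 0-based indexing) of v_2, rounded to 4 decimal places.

Av0 = (0.00000, 3.00000); divide by 3.00000 → v1 = (0.00000, 1.00000)
Av1 = (-3.00000, 6.00000); divide by 6.00000 → v2 = (-0.50000, 1.00000)
Requested entry of v2: -9/18 = -0.5000

-0.5000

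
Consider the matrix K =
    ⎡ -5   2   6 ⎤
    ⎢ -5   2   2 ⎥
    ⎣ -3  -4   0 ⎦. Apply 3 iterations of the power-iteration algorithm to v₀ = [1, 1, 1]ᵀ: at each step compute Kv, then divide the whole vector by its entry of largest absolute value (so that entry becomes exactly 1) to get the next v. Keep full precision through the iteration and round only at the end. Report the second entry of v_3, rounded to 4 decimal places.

Kv0 = (3.00000, -1.00000, -7.00000); divide by -7.00000 → v1 = (-0.42857, 0.14286, 1.00000)
Kv1 = (8.42857, 4.42857, 0.71429); divide by 8.42857 → v2 = (1.00000, 0.52542, 0.08475)
Kv2 = (-3.44068, -3.77966, -5.10169); divide by -5.10169 → v3 = (0.67442, 0.74086, 1.00000)
Requested entry of v3: 223/301 = 0.7409

0.7409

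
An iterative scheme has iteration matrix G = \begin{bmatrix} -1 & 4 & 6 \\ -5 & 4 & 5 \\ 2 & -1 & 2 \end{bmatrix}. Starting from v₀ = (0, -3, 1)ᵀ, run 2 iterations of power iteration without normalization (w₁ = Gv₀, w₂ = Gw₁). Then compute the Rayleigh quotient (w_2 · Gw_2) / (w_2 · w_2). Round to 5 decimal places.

w1 = Gv₀ = (-6, -7, 5)
w2 = Gw1 = (8, 27, 5)
Gw2 = (130, 93, -1)
w2·Gw2 = 8·130 + 27·93 + 5·(-1) = 3546; w2·w2 = 8·8 + 27·27 + 5·5 = 818
λ ≈ 3546/818 = 4.33496

λ ≈ 4.33496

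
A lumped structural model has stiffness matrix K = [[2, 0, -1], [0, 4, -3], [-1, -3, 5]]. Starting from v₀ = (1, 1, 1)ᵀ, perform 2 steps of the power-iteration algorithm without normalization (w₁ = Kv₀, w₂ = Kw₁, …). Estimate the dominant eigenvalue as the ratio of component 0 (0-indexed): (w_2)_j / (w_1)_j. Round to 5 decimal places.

w1 = Kv₀ = (2·1 + 0·1 + (-1)·1; 0·1 + 4·1 + (-3)·1; (-1)·1 + (-3)·1 + 5·1) = (1, 1, 1)
w2 = Kw1 = (2·1 + 0·1 + (-1)·1; 0·1 + 4·1 + (-3)·1; (-1)·1 + (-3)·1 + 5·1) = (1, 1, 1)
Ratio at component: 1 / 1 = 1.00000

λ ≈ 1.00000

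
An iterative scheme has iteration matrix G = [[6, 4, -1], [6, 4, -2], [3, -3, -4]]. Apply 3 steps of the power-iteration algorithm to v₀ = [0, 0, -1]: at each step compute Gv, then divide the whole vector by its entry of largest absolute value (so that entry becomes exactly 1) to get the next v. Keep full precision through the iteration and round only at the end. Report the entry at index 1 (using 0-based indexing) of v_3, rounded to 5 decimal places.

1.00000

Gv0 = (1.000000, 2.000000, 4.000000); divide by 4.000000 → v1 = (0.250000, 0.500000, 1.000000)
Gv1 = (2.500000, 1.500000, -4.750000); divide by -4.750000 → v2 = (-0.526316, -0.315789, 1.000000)
Gv2 = (-5.421053, -6.421053, -4.631579); divide by -6.421053 → v3 = (0.844262, 1.000000, 0.721311)
Requested entry of v3: 122/122 = 1.00000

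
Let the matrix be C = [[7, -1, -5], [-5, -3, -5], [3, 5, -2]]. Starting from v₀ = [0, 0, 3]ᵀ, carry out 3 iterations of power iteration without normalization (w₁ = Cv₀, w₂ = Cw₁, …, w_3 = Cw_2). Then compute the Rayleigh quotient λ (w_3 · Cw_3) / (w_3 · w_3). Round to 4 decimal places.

λ ≈ -2.0346

w1 = Cv₀ = (-15, -15, -6)
w2 = Cw1 = (-60, 150, -108)
w3 = Cw2 = (-30, 390, 786)
Cw3 = (-4530, -4950, 288)
w3·Cw3 = (-30)·(-4530) + 390·(-4950) + 786·288 = -1568232; w3·w3 = (-30)·(-30) + 390·390 + 786·786 = 770796
λ ≈ -1568232/770796 = -2.0346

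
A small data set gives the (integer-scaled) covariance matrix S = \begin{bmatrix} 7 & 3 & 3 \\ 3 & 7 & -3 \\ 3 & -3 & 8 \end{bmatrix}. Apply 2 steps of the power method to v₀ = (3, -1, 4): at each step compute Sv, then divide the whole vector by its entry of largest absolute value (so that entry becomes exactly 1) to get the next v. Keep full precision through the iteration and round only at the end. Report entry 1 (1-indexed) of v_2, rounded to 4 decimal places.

Sv0 = (30.00000, -10.00000, 44.00000); divide by 44.00000 → v1 = (0.68182, -0.22727, 1.00000)
Sv1 = (7.09091, -2.54545, 10.72727); divide by 10.72727 → v2 = (0.66102, -0.23729, 1.00000)
Requested entry of v2: 312/472 = 0.6610

0.6610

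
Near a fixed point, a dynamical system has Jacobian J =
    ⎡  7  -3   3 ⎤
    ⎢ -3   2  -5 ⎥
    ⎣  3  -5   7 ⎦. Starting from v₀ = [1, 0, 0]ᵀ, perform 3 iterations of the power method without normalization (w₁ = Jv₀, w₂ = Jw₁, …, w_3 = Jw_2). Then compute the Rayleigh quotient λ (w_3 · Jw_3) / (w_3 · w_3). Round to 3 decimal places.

12.954

w1 = Jv₀ = (7, -3, 3)
w2 = Jw1 = (67, -42, 57)
w3 = Jw2 = (766, -570, 810)
Jw3 = (9502, -7488, 10818)
w3·Jw3 = 766·9502 + (-570)·(-7488) + 810·10818 = 20309272; w3·w3 = 766·766 + (-570)·(-570) + 810·810 = 1567756
λ ≈ 20309272/1567756 = 12.954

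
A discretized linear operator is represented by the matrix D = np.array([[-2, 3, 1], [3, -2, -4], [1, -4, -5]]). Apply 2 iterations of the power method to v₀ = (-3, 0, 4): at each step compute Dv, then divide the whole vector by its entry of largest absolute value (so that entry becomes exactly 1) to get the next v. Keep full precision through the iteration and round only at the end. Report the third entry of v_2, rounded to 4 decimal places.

Dv0 = (10.00000, -25.00000, -23.00000); divide by -25.00000 → v1 = (-0.40000, 1.00000, 0.92000)
Dv1 = (4.72000, -6.88000, -9.00000); divide by -9.00000 → v2 = (-0.52444, 0.76444, 1.00000)
Requested entry of v2: 225/225 = 1.0000

1.0000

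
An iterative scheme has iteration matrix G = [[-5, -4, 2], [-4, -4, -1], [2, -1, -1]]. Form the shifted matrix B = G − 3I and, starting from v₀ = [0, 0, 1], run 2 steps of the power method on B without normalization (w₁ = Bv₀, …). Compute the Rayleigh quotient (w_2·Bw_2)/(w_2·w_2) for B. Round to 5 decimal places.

μ ≈ -7.47412

B = G − 3I has rows (-8, -4, 2); (-4, -7, -1); (2, -1, -4)
w1 = Bv₀ = (2, -1, -4)
w2 = Bw1 = (-20, 3, 21)
Bw2 = (190, 38, -127)
w2·Bw2 = -6353; w2·w2 = 850; μ ≈ -6353/850 = -7.47412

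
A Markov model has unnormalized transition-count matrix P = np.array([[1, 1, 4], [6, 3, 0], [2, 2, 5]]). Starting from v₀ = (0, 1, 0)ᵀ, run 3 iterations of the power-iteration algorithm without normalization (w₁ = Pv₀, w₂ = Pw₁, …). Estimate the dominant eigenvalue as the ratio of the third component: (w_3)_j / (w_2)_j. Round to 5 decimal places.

w1 = Pv₀ = (1·0 + 1·1 + 4·0; 6·0 + 3·1 + 0·0; 2·0 + 2·1 + 5·0) = (1, 3, 2)
w2 = Pw1 = (1·1 + 1·3 + 4·2; 6·1 + 3·3 + 0·2; 2·1 + 2·3 + 5·2) = (12, 15, 18)
w3 = Pw2 = (99, 117, 144)
Ratio at component: 144 / 18 = 8.00000

λ ≈ 8.00000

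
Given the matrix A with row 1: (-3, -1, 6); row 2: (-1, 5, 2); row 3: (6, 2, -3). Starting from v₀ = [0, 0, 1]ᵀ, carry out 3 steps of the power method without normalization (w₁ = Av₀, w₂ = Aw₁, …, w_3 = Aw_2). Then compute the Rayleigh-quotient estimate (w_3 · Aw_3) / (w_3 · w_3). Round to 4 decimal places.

w1 = Av₀ = ((-3)·0 + (-1)·0 + 6·1; (-1)·0 + 5·0 + 2·1; 6·0 + 2·0 + (-3)·1) = (6, 2, -3)
w2 = Aw1 = ((-3)·6 + (-1)·2 + 6·(-3); (-1)·6 + 5·2 + 2·(-3); 6·6 + 2·2 + (-3)·(-3)) = (-38, -2, 49)
w3 = Aw2 = (410, 126, -379)
Aw3 = (-3630, -538, 3849)
w3·Aw3 = 410·(-3630) + 126·(-538) + (-379)·3849 = -3014859; w3·w3 = 410·410 + 126·126 + (-379)·(-379) = 327617
λ ≈ -3014859/327617 = -9.2024

-9.2024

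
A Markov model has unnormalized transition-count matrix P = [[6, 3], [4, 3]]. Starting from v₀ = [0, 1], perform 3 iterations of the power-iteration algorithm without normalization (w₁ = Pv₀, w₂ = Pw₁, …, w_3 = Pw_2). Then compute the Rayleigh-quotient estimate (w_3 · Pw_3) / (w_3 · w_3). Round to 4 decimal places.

w1 = Pv₀ = (6·0 + 3·1; 4·0 + 3·1) = (3, 3)
w2 = Pw1 = (6·3 + 3·3; 4·3 + 3·3) = (27, 21)
w3 = Pw2 = (225, 171)
Pw3 = (1863, 1413)
w3·Pw3 = 225·1863 + 171·1413 = 660798; w3·w3 = 225·225 + 171·171 = 79866
λ ≈ 660798/79866 = 8.2738

λ ≈ 8.2738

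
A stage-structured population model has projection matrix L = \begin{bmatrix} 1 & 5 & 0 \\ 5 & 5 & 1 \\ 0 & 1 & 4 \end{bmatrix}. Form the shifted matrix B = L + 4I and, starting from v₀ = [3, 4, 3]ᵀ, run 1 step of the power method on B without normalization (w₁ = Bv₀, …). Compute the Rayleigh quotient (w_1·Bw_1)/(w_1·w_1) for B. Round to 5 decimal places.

μ ≈ 12.29746

B = L + 4I has rows (5, 5, 0); (5, 9, 1); (0, 1, 8)
w1 = Bv₀ = (35, 54, 28)
Bw1 = (445, 689, 278)
w1·Bw1 = 60565; w1·w1 = 4925; μ ≈ 60565/4925 = 12.29746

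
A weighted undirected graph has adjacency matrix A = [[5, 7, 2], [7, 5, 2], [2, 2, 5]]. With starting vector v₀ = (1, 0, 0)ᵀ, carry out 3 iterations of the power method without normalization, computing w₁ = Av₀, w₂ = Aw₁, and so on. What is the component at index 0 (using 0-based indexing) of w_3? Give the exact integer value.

976

w1 = Av₀ = (5·1 + 7·0 + 2·0; 7·1 + 5·0 + 2·0; 2·1 + 2·0 + 5·0) = (5, 7, 2)
w2 = Aw1 = (5·5 + 7·7 + 2·2; 7·5 + 5·7 + 2·2; 2·5 + 2·7 + 5·2) = (78, 74, 34)
w3 = Aw2 = (976, 984, 474)
The requested component of w3 is 976.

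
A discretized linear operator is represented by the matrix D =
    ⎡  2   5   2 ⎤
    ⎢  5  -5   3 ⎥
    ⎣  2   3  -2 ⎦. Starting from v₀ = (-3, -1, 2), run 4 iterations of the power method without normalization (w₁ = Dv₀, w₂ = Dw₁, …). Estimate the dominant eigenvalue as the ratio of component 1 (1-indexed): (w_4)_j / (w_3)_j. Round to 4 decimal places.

3.8308

w1 = Dv₀ = (-7, -4, -13)
w2 = Dw1 = (-60, -54, 0)
w3 = Dw2 = (-390, -30, -282)
w4 = Dw3 = (-1494, -2646, -306)
Ratio at component: -1494 / -390 = 3.8308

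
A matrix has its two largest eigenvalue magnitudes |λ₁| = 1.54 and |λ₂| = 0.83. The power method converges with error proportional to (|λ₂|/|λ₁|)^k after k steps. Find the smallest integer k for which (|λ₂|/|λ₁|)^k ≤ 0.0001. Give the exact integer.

|λ₂/λ₁| = 0.83/1.54 = 0.53896
Need k ≥ ln(0.0001) / ln(0.53896) = -9.2103 / -0.6181 ≈ 14.901
Smallest integer k satisfying the bound: 15

15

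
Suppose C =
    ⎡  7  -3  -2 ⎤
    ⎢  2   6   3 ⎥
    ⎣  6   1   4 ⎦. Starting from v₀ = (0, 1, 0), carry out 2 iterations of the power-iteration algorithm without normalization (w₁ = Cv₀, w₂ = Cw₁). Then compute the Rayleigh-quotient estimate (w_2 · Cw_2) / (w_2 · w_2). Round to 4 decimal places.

λ ≈ 7.1157

w1 = Cv₀ = (7·0 + (-3)·1 + (-2)·0; 2·0 + 6·1 + 3·0; 6·0 + 1·1 + 4·0) = (-3, 6, 1)
w2 = Cw1 = (7·(-3) + (-3)·6 + (-2)·1; 2·(-3) + 6·6 + 3·1; 6·(-3) + 1·6 + 4·1) = (-41, 33, -8)
Cw2 = (-370, 92, -245)
w2·Cw2 = (-41)·(-370) + 33·92 + (-8)·(-245) = 20166; w2·w2 = (-41)·(-41) + 33·33 + (-8)·(-8) = 2834
λ ≈ 20166/2834 = 7.1157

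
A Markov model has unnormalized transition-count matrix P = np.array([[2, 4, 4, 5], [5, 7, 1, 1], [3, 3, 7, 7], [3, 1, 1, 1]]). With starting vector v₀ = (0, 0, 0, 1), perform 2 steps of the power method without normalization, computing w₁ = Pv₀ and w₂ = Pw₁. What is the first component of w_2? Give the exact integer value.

w1 = Pv₀ = (5, 1, 7, 1)
w2 = Pw1 = (47, 40, 74, 24)
The requested component of w2 is 47.

47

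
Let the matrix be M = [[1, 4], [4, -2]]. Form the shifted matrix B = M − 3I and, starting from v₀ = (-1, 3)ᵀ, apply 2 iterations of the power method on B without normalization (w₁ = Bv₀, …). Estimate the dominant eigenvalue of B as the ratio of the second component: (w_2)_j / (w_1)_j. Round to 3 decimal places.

-7.947

B = M − 3I has rows (-2, 4); (4, -5)
w1 = Bv₀ = (14, -19)
w2 = Bw1 = (-104, 151)
Ratio: 151/-19 = -7.947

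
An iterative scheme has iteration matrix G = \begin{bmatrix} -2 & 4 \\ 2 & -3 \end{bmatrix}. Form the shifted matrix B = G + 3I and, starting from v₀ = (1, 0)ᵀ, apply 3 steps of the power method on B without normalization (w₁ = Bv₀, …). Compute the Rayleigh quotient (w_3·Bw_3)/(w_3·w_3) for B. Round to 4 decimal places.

μ ≈ 3.4666

B = G + 3I has rows (1, 4); (2, 0)
w1 = Bv₀ = (1, 2)
w2 = Bw1 = (9, 2)
w3 = Bw2 = (17, 18)
Bw3 = (89, 34)
w3·Bw3 = 2125; w3·w3 = 613; μ ≈ 2125/613 = 3.4666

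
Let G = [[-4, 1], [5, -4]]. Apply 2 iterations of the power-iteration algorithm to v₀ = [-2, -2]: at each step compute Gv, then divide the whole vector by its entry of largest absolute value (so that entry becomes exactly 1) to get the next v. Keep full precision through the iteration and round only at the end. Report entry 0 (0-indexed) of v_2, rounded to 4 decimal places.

Gv0 = (6.00000, -2.00000); divide by 6.00000 → v1 = (1.00000, -0.33333)
Gv1 = (-4.33333, 6.33333); divide by 6.33333 → v2 = (-0.68421, 1.00000)
Requested entry of v2: -26/38 = -0.6842

-0.6842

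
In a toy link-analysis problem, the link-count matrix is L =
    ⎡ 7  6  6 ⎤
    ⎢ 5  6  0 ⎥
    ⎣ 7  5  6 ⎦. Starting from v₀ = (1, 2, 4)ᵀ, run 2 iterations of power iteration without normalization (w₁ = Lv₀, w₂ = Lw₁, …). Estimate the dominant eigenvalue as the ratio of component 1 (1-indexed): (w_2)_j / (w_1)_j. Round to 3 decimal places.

w1 = Lv₀ = (7·1 + 6·2 + 6·4; 5·1 + 6·2 + 0·4; 7·1 + 5·2 + 6·4) = (43, 17, 41)
w2 = Lw1 = (7·43 + 6·17 + 6·41; 5·43 + 6·17 + 0·41; 7·43 + 5·17 + 6·41) = (649, 317, 632)
Ratio at component: 649 / 43 = 15.093

15.093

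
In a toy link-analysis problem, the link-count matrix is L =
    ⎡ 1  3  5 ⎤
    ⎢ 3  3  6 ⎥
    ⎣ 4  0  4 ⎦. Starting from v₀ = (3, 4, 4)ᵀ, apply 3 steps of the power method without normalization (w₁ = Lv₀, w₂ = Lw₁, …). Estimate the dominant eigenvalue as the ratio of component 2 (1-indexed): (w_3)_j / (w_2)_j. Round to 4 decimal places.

w1 = Lv₀ = (1·3 + 3·4 + 5·4; 3·3 + 3·4 + 6·4; 4·3 + 0·4 + 4·4) = (35, 45, 28)
w2 = Lw1 = (1·35 + 3·45 + 5·28; 3·35 + 3·45 + 6·28; 4·35 + 0·45 + 4·28) = (310, 408, 252)
w3 = Lw2 = (2794, 3666, 2248)
Ratio at component: 3666 / 408 = 8.9853

8.9853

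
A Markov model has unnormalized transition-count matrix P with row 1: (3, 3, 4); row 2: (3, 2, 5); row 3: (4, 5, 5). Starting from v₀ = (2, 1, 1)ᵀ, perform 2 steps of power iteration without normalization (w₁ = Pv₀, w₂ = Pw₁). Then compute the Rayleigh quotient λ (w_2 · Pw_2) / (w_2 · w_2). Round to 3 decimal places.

w1 = Pv₀ = (3·2 + 3·1 + 4·1; 3·2 + 2·1 + 5·1; 4·2 + 5·1 + 5·1) = (13, 13, 18)
w2 = Pw1 = (3·13 + 3·13 + 4·18; 3·13 + 2·13 + 5·18; 4·13 + 5·13 + 5·18) = (150, 155, 207)
Pw2 = (1743, 1795, 2410)
w2·Pw2 = 150·1743 + 155·1795 + 207·2410 = 1038545; w2·w2 = 150·150 + 155·155 + 207·207 = 89374
λ ≈ 1038545/89374 = 11.620

11.620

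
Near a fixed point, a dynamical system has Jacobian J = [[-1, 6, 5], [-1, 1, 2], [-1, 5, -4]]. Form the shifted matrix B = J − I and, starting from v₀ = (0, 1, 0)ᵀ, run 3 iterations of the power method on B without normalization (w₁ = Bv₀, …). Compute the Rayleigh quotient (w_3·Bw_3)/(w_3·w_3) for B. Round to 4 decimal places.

B = J − I has rows (-2, 6, 5); (-1, 0, 2); (-1, 5, -5)
w1 = Bv₀ = ((-2)·0 + 6·1 + 5·0; (-1)·0 + 0·1 + 2·0; (-1)·0 + 5·1 + (-5)·0) = (6, 0, 5)
w2 = Bw1 = ((-2)·6 + 6·0 + 5·5; (-1)·6 + 0·0 + 2·5; (-1)·6 + 5·0 + (-5)·5) = (13, 4, -31)
w3 = Bw2 = (-157, -75, 162)
Bw3 = (674, 481, -1028)
w3·Bw3 = -308429; w3·w3 = 56518; μ ≈ -308429/56518 = -5.4572

μ ≈ -5.4572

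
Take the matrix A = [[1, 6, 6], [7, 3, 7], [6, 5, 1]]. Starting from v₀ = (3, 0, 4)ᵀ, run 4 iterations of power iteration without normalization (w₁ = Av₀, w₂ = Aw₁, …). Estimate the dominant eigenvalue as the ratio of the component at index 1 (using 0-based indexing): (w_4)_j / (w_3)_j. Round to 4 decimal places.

13.5897

w1 = Av₀ = (1·3 + 6·0 + 6·4; 7·3 + 3·0 + 7·4; 6·3 + 5·0 + 1·4) = (27, 49, 22)
w2 = Aw1 = (1·27 + 6·49 + 6·22; 7·27 + 3·49 + 7·22; 6·27 + 5·49 + 1·22) = (453, 490, 429)
w3 = Aw2 = (5967, 7644, 5597)
w4 = Aw3 = (85413, 103880, 79619)
Ratio at component: 103880 / 7644 = 13.5897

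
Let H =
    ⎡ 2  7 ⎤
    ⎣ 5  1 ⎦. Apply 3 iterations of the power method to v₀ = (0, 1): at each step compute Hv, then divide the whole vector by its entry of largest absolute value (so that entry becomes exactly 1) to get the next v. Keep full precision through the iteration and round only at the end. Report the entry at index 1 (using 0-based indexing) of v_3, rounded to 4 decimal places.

0.4796

Hv0 = (7.00000, 1.00000); divide by 7.00000 → v1 = (1.00000, 0.14286)
Hv1 = (3.00000, 5.14286); divide by 5.14286 → v2 = (0.58333, 1.00000)
Hv2 = (8.16667, 3.91667); divide by 8.16667 → v3 = (1.00000, 0.47959)
Requested entry of v3: 141/294 = 0.4796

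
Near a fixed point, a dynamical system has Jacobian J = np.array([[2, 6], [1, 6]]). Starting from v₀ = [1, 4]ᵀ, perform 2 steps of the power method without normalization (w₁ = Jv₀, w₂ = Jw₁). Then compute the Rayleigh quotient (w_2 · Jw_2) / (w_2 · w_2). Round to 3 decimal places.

λ ≈ 7.193

w1 = Jv₀ = (2·1 + 6·4; 1·1 + 6·4) = (26, 25)
w2 = Jw1 = (2·26 + 6·25; 1·26 + 6·25) = (202, 176)
Jw2 = (1460, 1258)
w2·Jw2 = 202·1460 + 176·1258 = 516328; w2·w2 = 202·202 + 176·176 = 71780
λ ≈ 516328/71780 = 7.193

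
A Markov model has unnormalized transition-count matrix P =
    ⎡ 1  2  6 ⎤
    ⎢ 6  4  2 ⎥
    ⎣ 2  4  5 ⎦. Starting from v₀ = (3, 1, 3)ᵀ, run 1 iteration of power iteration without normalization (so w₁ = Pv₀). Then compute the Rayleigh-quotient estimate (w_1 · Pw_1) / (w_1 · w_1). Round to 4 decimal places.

w1 = Pv₀ = (1·3 + 2·1 + 6·3; 6·3 + 4·1 + 2·3; 2·3 + 4·1 + 5·3) = (23, 28, 25)
Pw1 = (229, 300, 283)
w1·Pw1 = 23·229 + 28·300 + 25·283 = 20742; w1·w1 = 23·23 + 28·28 + 25·25 = 1938
λ ≈ 20742/1938 = 10.7028

10.7028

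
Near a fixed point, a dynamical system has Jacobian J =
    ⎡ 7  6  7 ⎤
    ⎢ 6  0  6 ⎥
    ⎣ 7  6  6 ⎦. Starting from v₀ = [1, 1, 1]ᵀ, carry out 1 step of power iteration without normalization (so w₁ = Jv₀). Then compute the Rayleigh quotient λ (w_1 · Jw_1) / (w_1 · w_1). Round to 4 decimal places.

λ ≈ 17.5713

w1 = Jv₀ = (7·1 + 6·1 + 7·1; 6·1 + 0·1 + 6·1; 7·1 + 6·1 + 6·1) = (20, 12, 19)
Jw1 = (345, 234, 326)
w1·Jw1 = 20·345 + 12·234 + 19·326 = 15902; w1·w1 = 20·20 + 12·12 + 19·19 = 905
λ ≈ 15902/905 = 17.5713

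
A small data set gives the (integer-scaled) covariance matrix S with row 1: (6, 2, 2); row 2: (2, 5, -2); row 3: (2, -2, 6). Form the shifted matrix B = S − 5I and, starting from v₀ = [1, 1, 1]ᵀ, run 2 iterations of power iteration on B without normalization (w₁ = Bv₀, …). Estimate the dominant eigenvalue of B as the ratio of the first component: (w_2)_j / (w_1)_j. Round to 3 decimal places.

B = S − 5I has rows (1, 2, 2); (2, 0, -2); (2, -2, 1)
w1 = Bv₀ = (1·1 + 2·1 + 2·1; 2·1 + 0·1 + (-2)·1; 2·1 + (-2)·1 + 1·1) = (5, 0, 1)
w2 = Bw1 = (1·5 + 2·0 + 2·1; 2·5 + 0·0 + (-2)·1; 2·5 + (-2)·0 + 1·1) = (7, 8, 11)
Ratio: 7/5 = 1.400

1.400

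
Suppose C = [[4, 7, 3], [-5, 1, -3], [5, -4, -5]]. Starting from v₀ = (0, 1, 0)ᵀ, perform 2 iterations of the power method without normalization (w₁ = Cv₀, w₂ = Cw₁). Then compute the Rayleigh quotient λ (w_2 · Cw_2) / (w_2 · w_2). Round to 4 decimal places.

1.6107

w1 = Cv₀ = (4·0 + 7·1 + 3·0; (-5)·0 + 1·1 + (-3)·0; 5·0 + (-4)·1 + (-5)·0) = (7, 1, -4)
w2 = Cw1 = (4·7 + 7·1 + 3·(-4); (-5)·7 + 1·1 + (-3)·(-4); 5·7 + (-4)·1 + (-5)·(-4)) = (23, -22, 51)
Cw2 = (91, -290, -52)
w2·Cw2 = 23·91 + (-22)·(-290) + 51·(-52) = 5821; w2·w2 = 23·23 + (-22)·(-22) + 51·51 = 3614
λ ≈ 5821/3614 = 1.6107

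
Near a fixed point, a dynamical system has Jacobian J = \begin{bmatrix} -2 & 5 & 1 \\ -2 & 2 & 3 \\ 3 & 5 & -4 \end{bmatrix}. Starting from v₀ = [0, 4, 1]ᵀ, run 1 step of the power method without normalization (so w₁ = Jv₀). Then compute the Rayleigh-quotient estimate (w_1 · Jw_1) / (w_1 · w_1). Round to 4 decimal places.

w1 = Jv₀ = ((-2)·0 + 5·4 + 1·1; (-2)·0 + 2·4 + 3·1; 3·0 + 5·4 + (-4)·1) = (21, 11, 16)
Jw1 = (29, 28, 54)
w1·Jw1 = 21·29 + 11·28 + 16·54 = 1781; w1·w1 = 21·21 + 11·11 + 16·16 = 818
λ ≈ 1781/818 = 2.1773

2.1773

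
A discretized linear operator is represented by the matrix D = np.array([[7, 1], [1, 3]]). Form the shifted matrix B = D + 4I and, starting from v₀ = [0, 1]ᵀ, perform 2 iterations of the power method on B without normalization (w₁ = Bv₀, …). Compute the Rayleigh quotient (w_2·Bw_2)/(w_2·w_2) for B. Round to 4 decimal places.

B = D + 4I has rows (11, 1); (1, 7)
w1 = Bv₀ = (11·0 + 1·1; 1·0 + 7·1) = (1, 7)
w2 = Bw1 = (11·1 + 1·7; 1·1 + 7·7) = (18, 50)
Bw2 = (248, 368)
w2·Bw2 = 22864; w2·w2 = 2824; μ ≈ 22864/2824 = 8.0963

μ ≈ 8.0963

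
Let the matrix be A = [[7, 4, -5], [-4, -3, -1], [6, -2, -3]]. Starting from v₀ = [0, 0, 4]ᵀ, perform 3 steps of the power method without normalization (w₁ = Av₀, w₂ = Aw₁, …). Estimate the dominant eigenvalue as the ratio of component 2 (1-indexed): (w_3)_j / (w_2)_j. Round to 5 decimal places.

w1 = Av₀ = (7·0 + 4·0 + (-5)·4; (-4)·0 + (-3)·0 + (-1)·4; 6·0 + (-2)·0 + (-3)·4) = (-20, -4, -12)
w2 = Aw1 = (7·(-20) + 4·(-4) + (-5)·(-12); (-4)·(-20) + (-3)·(-4) + (-1)·(-12); 6·(-20) + (-2)·(-4) + (-3)·(-12)) = (-96, 104, -76)
w3 = Aw2 = (124, 148, -556)
Ratio at component: 148 / 104 = 1.42308

1.42308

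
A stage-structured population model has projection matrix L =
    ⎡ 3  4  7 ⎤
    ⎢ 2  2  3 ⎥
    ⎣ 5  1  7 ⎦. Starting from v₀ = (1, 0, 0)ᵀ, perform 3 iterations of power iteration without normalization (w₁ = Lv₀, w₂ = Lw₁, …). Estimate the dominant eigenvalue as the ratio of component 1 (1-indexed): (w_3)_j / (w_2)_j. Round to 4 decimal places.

λ ≈ 11.9231

w1 = Lv₀ = (3·1 + 4·0 + 7·0; 2·1 + 2·0 + 3·0; 5·1 + 1·0 + 7·0) = (3, 2, 5)
w2 = Lw1 = (3·3 + 4·2 + 7·5; 2·3 + 2·2 + 3·5; 5·3 + 1·2 + 7·5) = (52, 25, 52)
w3 = Lw2 = (620, 310, 649)
Ratio at component: 620 / 52 = 11.9231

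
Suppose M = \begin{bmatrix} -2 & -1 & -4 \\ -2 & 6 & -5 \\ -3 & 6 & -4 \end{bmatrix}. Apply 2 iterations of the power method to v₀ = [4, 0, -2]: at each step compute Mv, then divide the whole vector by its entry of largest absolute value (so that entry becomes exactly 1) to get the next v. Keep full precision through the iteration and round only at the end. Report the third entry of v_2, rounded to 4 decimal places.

0.8750

Mv0 = (0.00000, 2.00000, -4.00000); divide by -4.00000 → v1 = (0.00000, -0.50000, 1.00000)
Mv1 = (-3.50000, -8.00000, -7.00000); divide by -8.00000 → v2 = (0.43750, 1.00000, 0.87500)
Requested entry of v2: 28/32 = 0.8750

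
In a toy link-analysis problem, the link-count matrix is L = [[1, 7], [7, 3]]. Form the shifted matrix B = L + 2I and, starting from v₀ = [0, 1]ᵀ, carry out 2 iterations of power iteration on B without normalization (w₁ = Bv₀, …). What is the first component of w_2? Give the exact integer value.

56

B = L + 2I has rows (3, 7); (7, 5)
w1 = Bv₀ = (7, 5)
w2 = Bw1 = (56, 74)
Requested component of w2: 56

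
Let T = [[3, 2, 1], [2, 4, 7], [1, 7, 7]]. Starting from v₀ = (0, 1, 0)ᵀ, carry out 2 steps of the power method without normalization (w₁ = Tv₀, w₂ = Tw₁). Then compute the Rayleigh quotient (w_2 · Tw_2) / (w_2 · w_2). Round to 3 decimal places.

13.063

w1 = Tv₀ = (3·0 + 2·1 + 1·0; 2·0 + 4·1 + 7·0; 1·0 + 7·1 + 7·0) = (2, 4, 7)
w2 = Tw1 = (3·2 + 2·4 + 1·7; 2·2 + 4·4 + 7·7; 1·2 + 7·4 + 7·7) = (21, 69, 79)
Tw2 = (280, 871, 1057)
w2·Tw2 = 21·280 + 69·871 + 79·1057 = 149482; w2·w2 = 21·21 + 69·69 + 79·79 = 11443
λ ≈ 149482/11443 = 13.063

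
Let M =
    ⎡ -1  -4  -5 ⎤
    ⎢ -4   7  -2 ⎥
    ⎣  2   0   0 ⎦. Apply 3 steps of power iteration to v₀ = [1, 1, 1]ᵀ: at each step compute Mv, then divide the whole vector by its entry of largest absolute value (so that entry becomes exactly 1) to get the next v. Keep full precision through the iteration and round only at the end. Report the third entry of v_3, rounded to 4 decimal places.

-0.0224

Mv0 = (-10.00000, 1.00000, 2.00000); divide by -10.00000 → v1 = (1.00000, -0.10000, -0.20000)
Mv1 = (0.40000, -4.30000, 2.00000); divide by -4.30000 → v2 = (-0.09302, 1.00000, -0.46512)
Mv2 = (-1.58140, 8.30233, -0.18605); divide by 8.30233 → v3 = (-0.19048, 1.00000, -0.02241)
Requested entry of v3: -8/357 = -0.0224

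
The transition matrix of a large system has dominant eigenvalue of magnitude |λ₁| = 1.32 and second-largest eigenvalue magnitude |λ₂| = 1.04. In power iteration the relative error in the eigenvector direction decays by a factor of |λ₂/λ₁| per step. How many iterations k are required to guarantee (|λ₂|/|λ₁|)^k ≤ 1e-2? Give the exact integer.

|λ₂/λ₁| = 1.04/1.32 = 0.78788
Need k ≥ ln(1e-2) / ln(0.78788) = -4.6052 / -0.2384 ≈ 19.316
Smallest integer k satisfying the bound: 20

20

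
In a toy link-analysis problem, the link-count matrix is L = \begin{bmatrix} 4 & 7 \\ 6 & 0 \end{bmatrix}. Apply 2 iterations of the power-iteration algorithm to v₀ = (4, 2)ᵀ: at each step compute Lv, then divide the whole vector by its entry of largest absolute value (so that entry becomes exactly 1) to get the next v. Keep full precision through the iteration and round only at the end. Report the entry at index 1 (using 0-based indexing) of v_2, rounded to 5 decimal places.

Lv0 = (30.000000, 24.000000); divide by 30.000000 → v1 = (1.000000, 0.800000)
Lv1 = (9.600000, 6.000000); divide by 9.600000 → v2 = (1.000000, 0.625000)
Requested entry of v2: 180/288 = 0.62500

0.62500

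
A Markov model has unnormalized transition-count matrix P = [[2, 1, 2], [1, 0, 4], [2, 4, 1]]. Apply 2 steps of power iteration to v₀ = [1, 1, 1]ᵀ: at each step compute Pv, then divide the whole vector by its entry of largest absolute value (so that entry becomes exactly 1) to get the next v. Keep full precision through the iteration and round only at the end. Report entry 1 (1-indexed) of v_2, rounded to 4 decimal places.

0.7838

Pv0 = (5.00000, 5.00000, 7.00000); divide by 7.00000 → v1 = (0.71429, 0.71429, 1.00000)
Pv1 = (4.14286, 4.71429, 5.28571); divide by 5.28571 → v2 = (0.78378, 0.89189, 1.00000)
Requested entry of v2: 29/37 = 0.7838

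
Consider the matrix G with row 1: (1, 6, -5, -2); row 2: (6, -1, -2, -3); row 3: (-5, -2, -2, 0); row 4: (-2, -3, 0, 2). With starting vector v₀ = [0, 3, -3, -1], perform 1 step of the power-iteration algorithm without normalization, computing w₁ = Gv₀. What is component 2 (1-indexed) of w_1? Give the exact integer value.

6

w1 = Gv₀ = (1·0 + 6·3 + (-5)·(-3) + (-2)·(-1); 6·0 + (-1)·3 + (-2)·(-3) + (-3)·(-1); (-5)·0 + (-2)·3 + (-2)·(-3) + 0·(-1); (-2)·0 + (-3)·3 + 0·(-3) + 2·(-1)) = (35, 6, 0, -11)
The requested component of w1 is 6.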